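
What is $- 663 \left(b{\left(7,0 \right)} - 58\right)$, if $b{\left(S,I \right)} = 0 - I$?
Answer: $38454$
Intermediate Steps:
$b{\left(S,I \right)} = - I$
$- 663 \left(b{\left(7,0 \right)} - 58\right) = - 663 \left(\left(-1\right) 0 - 58\right) = - 663 \left(0 - 58\right) = \left(-663\right) \left(-58\right) = 38454$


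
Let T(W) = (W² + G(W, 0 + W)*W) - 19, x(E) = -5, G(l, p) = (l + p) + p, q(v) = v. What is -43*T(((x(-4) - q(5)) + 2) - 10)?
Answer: -54911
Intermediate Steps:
G(l, p) = l + 2*p
T(W) = -19 + 4*W² (T(W) = (W² + (W + 2*(0 + W))*W) - 19 = (W² + (W + 2*W)*W) - 19 = (W² + (3*W)*W) - 19 = (W² + 3*W²) - 19 = 4*W² - 19 = -19 + 4*W²)
-43*T(((x(-4) - q(5)) + 2) - 10) = -43*(-19 + 4*(((-5 - 1*5) + 2) - 10)²) = -43*(-19 + 4*(((-5 - 5) + 2) - 10)²) = -43*(-19 + 4*((-10 + 2) - 10)²) = -43*(-19 + 4*(-8 - 10)²) = -43*(-19 + 4*(-18)²) = -43*(-19 + 4*324) = -43*(-19 + 1296) = -43*1277 = -54911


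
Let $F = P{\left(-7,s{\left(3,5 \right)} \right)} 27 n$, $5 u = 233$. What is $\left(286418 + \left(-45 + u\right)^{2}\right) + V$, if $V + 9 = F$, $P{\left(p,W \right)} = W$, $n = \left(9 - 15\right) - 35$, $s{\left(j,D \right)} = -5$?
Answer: $\frac{7298664}{25} \approx 2.9195 \cdot 10^{5}$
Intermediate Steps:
$u = \frac{233}{5}$ ($u = \frac{1}{5} \cdot 233 = \frac{233}{5} \approx 46.6$)
$n = -41$ ($n = -6 - 35 = -41$)
$F = 5535$ ($F = \left(-5\right) 27 \left(-41\right) = \left(-135\right) \left(-41\right) = 5535$)
$V = 5526$ ($V = -9 + 5535 = 5526$)
$\left(286418 + \left(-45 + u\right)^{2}\right) + V = \left(286418 + \left(-45 + \frac{233}{5}\right)^{2}\right) + 5526 = \left(286418 + \left(\frac{8}{5}\right)^{2}\right) + 5526 = \left(286418 + \frac{64}{25}\right) + 5526 = \frac{7160514}{25} + 5526 = \frac{7298664}{25}$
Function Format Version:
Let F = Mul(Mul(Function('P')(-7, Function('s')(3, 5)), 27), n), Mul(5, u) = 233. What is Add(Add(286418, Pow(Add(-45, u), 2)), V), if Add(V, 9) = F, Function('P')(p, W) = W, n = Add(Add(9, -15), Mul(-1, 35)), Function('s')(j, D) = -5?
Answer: Rational(7298664, 25) ≈ 2.9195e+5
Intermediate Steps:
u = Rational(233, 5) (u = Mul(Rational(1, 5), 233) = Rational(233, 5) ≈ 46.600)
n = -41 (n = Add(-6, -35) = -41)
F = 5535 (F = Mul(Mul(-5, 27), -41) = Mul(-135, -41) = 5535)
V = 5526 (V = Add(-9, 5535) = 5526)
Add(Add(286418, Pow(Add(-45, u), 2)), V) = Add(Add(286418, Pow(Add(-45, Rational(233, 5)), 2)), 5526) = Add(Add(286418, Pow(Rational(8, 5), 2)), 5526) = Add(Add(286418, Rational(64, 25)), 5526) = Add(Rational(7160514, 25), 5526) = Rational(7298664, 25)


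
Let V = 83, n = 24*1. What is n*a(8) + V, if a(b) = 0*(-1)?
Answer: 83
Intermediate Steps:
a(b) = 0
n = 24
n*a(8) + V = 24*0 + 83 = 0 + 83 = 83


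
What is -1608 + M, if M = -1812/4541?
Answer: -7303740/4541 ≈ -1608.4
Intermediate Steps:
M = -1812/4541 (M = -1812*1/4541 = -1812/4541 ≈ -0.39903)
-1608 + M = -1608 - 1812/4541 = -7303740/4541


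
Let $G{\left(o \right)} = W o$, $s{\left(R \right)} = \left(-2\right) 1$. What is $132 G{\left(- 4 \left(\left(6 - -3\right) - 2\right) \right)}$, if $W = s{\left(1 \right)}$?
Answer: $7392$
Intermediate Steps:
$s{\left(R \right)} = -2$
$W = -2$
$G{\left(o \right)} = - 2 o$
$132 G{\left(- 4 \left(\left(6 - -3\right) - 2\right) \right)} = 132 \left(- 2 \left(- 4 \left(\left(6 - -3\right) - 2\right)\right)\right) = 132 \left(- 2 \left(- 4 \left(\left(6 + 3\right) - 2\right)\right)\right) = 132 \left(- 2 \left(- 4 \left(9 - 2\right)\right)\right) = 132 \left(- 2 \left(\left(-4\right) 7\right)\right) = 132 \left(\left(-2\right) \left(-28\right)\right) = 132 \cdot 56 = 7392$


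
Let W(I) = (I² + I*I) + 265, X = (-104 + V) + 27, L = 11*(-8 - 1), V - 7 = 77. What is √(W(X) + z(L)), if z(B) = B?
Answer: 2*√66 ≈ 16.248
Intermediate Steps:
V = 84 (V = 7 + 77 = 84)
L = -99 (L = 11*(-9) = -99)
X = 7 (X = (-104 + 84) + 27 = -20 + 27 = 7)
W(I) = 265 + 2*I² (W(I) = (I² + I²) + 265 = 2*I² + 265 = 265 + 2*I²)
√(W(X) + z(L)) = √((265 + 2*7²) - 99) = √((265 + 2*49) - 99) = √((265 + 98) - 99) = √(363 - 99) = √264 = 2*√66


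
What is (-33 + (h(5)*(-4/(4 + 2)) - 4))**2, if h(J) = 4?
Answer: 14161/9 ≈ 1573.4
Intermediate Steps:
(-33 + (h(5)*(-4/(4 + 2)) - 4))**2 = (-33 + (4*(-4/(4 + 2)) - 4))**2 = (-33 + (4*(-4/6) - 4))**2 = (-33 + (4*(-4*1/6) - 4))**2 = (-33 + (4*(-2/3) - 4))**2 = (-33 + (-8/3 - 4))**2 = (-33 - 20/3)**2 = (-119/3)**2 = 14161/9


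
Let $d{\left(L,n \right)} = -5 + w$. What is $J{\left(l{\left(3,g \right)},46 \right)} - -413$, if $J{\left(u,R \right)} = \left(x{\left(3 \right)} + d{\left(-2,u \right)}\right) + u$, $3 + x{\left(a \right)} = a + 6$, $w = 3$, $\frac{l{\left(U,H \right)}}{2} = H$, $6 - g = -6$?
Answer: $441$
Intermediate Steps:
$g = 12$ ($g = 6 - -6 = 6 + 6 = 12$)
$l{\left(U,H \right)} = 2 H$
$d{\left(L,n \right)} = -2$ ($d{\left(L,n \right)} = -5 + 3 = -2$)
$x{\left(a \right)} = 3 + a$ ($x{\left(a \right)} = -3 + \left(a + 6\right) = -3 + \left(6 + a\right) = 3 + a$)
$J{\left(u,R \right)} = 4 + u$ ($J{\left(u,R \right)} = \left(\left(3 + 3\right) - 2\right) + u = \left(6 - 2\right) + u = 4 + u$)
$J{\left(l{\left(3,g \right)},46 \right)} - -413 = \left(4 + 2 \cdot 12\right) - -413 = \left(4 + 24\right) + 413 = 28 + 413 = 441$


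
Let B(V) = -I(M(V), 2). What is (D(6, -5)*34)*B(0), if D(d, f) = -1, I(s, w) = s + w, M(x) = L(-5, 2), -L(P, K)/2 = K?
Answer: -68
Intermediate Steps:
L(P, K) = -2*K
M(x) = -4 (M(x) = -2*2 = -4)
B(V) = 2 (B(V) = -(-4 + 2) = -1*(-2) = 2)
(D(6, -5)*34)*B(0) = -1*34*2 = -34*2 = -68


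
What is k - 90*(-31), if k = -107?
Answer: 2683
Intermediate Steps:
k - 90*(-31) = -107 - 90*(-31) = -107 + 2790 = 2683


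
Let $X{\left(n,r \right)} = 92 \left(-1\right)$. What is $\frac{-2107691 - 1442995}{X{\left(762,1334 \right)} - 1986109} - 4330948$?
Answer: $- \frac{25375013858}{5859} \approx -4.3309 \cdot 10^{6}$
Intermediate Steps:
$X{\left(n,r \right)} = -92$
$\frac{-2107691 - 1442995}{X{\left(762,1334 \right)} - 1986109} - 4330948 = \frac{-2107691 - 1442995}{-92 - 1986109} - 4330948 = - \frac{3550686}{-1986201} - 4330948 = \left(-3550686\right) \left(- \frac{1}{1986201}\right) - 4330948 = \frac{10474}{5859} - 4330948 = - \frac{25375013858}{5859}$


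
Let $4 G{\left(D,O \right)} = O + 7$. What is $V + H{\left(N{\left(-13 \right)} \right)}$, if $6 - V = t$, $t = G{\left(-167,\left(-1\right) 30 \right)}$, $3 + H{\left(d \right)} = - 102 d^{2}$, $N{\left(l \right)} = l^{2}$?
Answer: $- \frac{11652853}{4} \approx -2.9132 \cdot 10^{6}$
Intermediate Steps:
$H{\left(d \right)} = -3 - 102 d^{2}$
$G{\left(D,O \right)} = \frac{7}{4} + \frac{O}{4}$ ($G{\left(D,O \right)} = \frac{O + 7}{4} = \frac{7 + O}{4} = \frac{7}{4} + \frac{O}{4}$)
$t = - \frac{23}{4}$ ($t = \frac{7}{4} + \frac{\left(-1\right) 30}{4} = \frac{7}{4} + \frac{1}{4} \left(-30\right) = \frac{7}{4} - \frac{15}{2} = - \frac{23}{4} \approx -5.75$)
$V = \frac{47}{4}$ ($V = 6 - - \frac{23}{4} = 6 + \frac{23}{4} = \frac{47}{4} \approx 11.75$)
$V + H{\left(N{\left(-13 \right)} \right)} = \frac{47}{4} - \left(3 + 102 \left(\left(-13\right)^{2}\right)^{2}\right) = \frac{47}{4} - \left(3 + 102 \cdot 169^{2}\right) = \frac{47}{4} - 2913225 = - \frac{11652853}{4}$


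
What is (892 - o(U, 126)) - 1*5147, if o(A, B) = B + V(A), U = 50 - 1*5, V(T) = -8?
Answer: -4373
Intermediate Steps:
U = 45 (U = 50 - 5 = 45)
o(A, B) = -8 + B (o(A, B) = B - 8 = -8 + B)
(892 - o(U, 126)) - 1*5147 = (892 - (-8 + 126)) - 1*5147 = (892 - 1*118) - 5147 = (892 - 118) - 5147 = 774 - 5147 = -4373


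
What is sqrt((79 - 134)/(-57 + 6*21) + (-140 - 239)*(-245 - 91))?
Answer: sqrt(606280989)/69 ≈ 356.85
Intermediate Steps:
sqrt((79 - 134)/(-57 + 6*21) + (-140 - 239)*(-245 - 91)) = sqrt(-55/(-57 + 126) - 379*(-336)) = sqrt(-55/69 + 127344) = sqrt(8786681/69) = sqrt(606280989)/69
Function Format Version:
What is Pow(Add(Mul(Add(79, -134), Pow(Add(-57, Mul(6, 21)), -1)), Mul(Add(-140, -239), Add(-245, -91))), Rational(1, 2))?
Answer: Mul(Rational(1, 69), Pow(606280989, Rational(1, 2))) ≈ 356.85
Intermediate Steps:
Pow(Add(Mul(Add(79, -134), Pow(Add(-57, Mul(6, 21)), -1)), Mul(Add(-140, -239), Add(-245, -91))), Rational(1, 2)) = Pow(Add(Mul(-55, Pow(Add(-57, 126), -1)), Mul(-379, -336)), Rational(1, 2)) = Pow(Add(Mul(-55, Pow(69, -1)), 127344), Rational(1, 2)) = Pow(Add(Mul(-55, Rational(1, 69)), 127344), Rational(1, 2)) = Pow(Add(Rational(-55, 69), 127344), Rational(1, 2)) = Pow(Rational(8786681, 69), Rational(1, 2)) = Mul(Rational(1, 69), Pow(606280989, Rational(1, 2)))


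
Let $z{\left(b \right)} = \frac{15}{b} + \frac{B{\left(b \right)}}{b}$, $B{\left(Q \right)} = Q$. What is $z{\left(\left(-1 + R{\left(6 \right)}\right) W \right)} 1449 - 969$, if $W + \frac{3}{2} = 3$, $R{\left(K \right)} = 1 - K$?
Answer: $-1935$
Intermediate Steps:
$W = \frac{3}{2}$ ($W = - \frac{3}{2} + 3 = \frac{3}{2} \approx 1.5$)
$z{\left(b \right)} = 1 + \frac{15}{b}$ ($z{\left(b \right)} = \frac{15}{b} + \frac{b}{b} = \frac{15}{b} + 1 = 1 + \frac{15}{b}$)
$z{\left(\left(-1 + R{\left(6 \right)}\right) W \right)} 1449 - 969 = \frac{15 + \left(-1 + \left(1 - 6\right)\right) \frac{3}{2}}{\left(-1 + \left(1 - 6\right)\right) \frac{3}{2}} \cdot 1449 - 969 = \frac{15 + \left(-1 - 5\right) \frac{3}{2}}{\left(-1 - 5\right) \frac{3}{2}} \cdot 1449 - 969 = \frac{15 - 9}{\left(-6\right) \frac{3}{2}} \cdot 1449 - 969 = \frac{15 - 9}{-9} \cdot 1449 - 969 = \left(- \frac{1}{9}\right) 6 \cdot 1449 - 969 = \left(- \frac{2}{3}\right) 1449 - 969 = -966 - 969 = -1935$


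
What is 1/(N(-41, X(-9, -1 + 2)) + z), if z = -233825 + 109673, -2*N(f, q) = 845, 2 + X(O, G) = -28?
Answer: -2/249149 ≈ -8.0273e-6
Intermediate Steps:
X(O, G) = -30 (X(O, G) = -2 - 28 = -30)
N(f, q) = -845/2 (N(f, q) = -½*845 = -845/2)
z = -124152
1/(N(-41, X(-9, -1 + 2)) + z) = 1/(-845/2 - 124152) = 1/(-249149/2) = -2/249149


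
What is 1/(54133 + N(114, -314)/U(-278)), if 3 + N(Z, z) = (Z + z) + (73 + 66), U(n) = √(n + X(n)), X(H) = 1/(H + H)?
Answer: 8367283677/452946169564417 - 128*I*√21485091/452946169564417 ≈ 1.8473e-5 - 1.3099e-9*I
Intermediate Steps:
X(H) = 1/(2*H)
U(n) = √(n + 1/(2*n))
N(Z, z) = 136 + Z + z (N(Z, z) = -3 + ((Z + z) + (73 + 66)) = -3 + ((Z + z) + 139) = -3 + (139 + Z + z) = 136 + Z + z)
1/(54133 + N(114, -314)/U(-278)) = 1/(54133 + (136 + 114 - 314)/((√(2/(-278) + 4*(-278))/2))) = 1/(54133 - 64*2/√(2*(-1/278) - 1112)) = 1/(54133 - 64*2/√(-1/139 - 1112)) = 1/(54133 - 64*(-2*I*√21485091/154569)) = 1/(54133 - (-128)*I*√21485091/154569) = 1/(54133 + 128*I*√21485091/154569)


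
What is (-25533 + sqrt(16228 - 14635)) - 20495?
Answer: -46028 + 3*sqrt(177) ≈ -45988.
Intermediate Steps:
(-25533 + sqrt(16228 - 14635)) - 20495 = (-25533 + sqrt(1593)) - 20495 = (-25533 + 3*sqrt(177)) - 20495 = -46028 + 3*sqrt(177)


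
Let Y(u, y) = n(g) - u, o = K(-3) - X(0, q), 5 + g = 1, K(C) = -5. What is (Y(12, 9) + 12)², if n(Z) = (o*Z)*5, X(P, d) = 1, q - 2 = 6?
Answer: 14400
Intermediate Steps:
q = 8 (q = 2 + 6 = 8)
g = -4 (g = -5 + 1 = -4)
o = -6 (o = -5 - 1*1 = -5 - 1 = -6)
n(Z) = -30*Z (n(Z) = -6*Z*5 = -30*Z)
Y(u, y) = 120 - u (Y(u, y) = -30*(-4) - u = 120 - u)
(Y(12, 9) + 12)² = ((120 - 1*12) + 12)² = ((120 - 12) + 12)² = (108 + 12)² = 120² = 14400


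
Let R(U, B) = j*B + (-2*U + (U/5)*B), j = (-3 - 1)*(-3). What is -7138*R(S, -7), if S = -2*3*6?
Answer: -1370496/5 ≈ -2.7410e+5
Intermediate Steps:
j = 12 (j = -4*(-3) = 12)
S = -36 (S = -6*6 = -36)
R(U, B) = -2*U + 12*B + B*U/5 (R(U, B) = 12*B + (-2*U + (U/5)*B) = 12*B + (-2*U + B*U/5) = -2*U + 12*B + B*U/5)
-7138*R(S, -7) = -7138*(-2*(-36) + 12*(-7) + (1/5)*(-7)*(-36)) = -7138*(72 - 84 + 252/5) = -7138*192/5 = -1370496/5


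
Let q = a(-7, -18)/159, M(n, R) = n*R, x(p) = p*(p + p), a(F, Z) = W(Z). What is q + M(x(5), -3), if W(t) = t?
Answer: -7956/53 ≈ -150.11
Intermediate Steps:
a(F, Z) = Z
x(p) = 2*p**2 (x(p) = p*(2*p) = 2*p**2)
M(n, R) = R*n
q = -6/53 (q = -18/159 = -18*1/159 = -6/53 ≈ -0.11321)
q + M(x(5), -3) = -6/53 - 6*5**2 = -6/53 - 6*25 = -6/53 - 3*50 = -6/53 - 150 = -7956/53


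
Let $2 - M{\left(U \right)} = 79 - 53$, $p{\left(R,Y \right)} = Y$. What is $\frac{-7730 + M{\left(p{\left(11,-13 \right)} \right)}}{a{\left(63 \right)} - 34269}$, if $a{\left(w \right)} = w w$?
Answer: $\frac{3877}{15150} \approx 0.25591$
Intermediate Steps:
$a{\left(w \right)} = w^{2}$
$M{\left(U \right)} = -24$ ($M{\left(U \right)} = 2 - \left(79 - 53\right) = 2 - 26 = -24$)
$\frac{-7730 + M{\left(p{\left(11,-13 \right)} \right)}}{a{\left(63 \right)} - 34269} = \frac{-7730 - 24}{63^{2} - 34269} = - \frac{7754}{3969 - 34269} = - \frac{7754}{-30300} = \left(-7754\right) \left(- \frac{1}{30300}\right) = \frac{3877}{15150}$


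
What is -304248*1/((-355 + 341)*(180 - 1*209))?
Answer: -21732/29 ≈ -749.38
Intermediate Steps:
-304248*1/((-355 + 341)*(180 - 1*209)) = -304248*(-1/(14*(180 - 209))) = -304248/((-14*(-29))) = -304248/406 = -304248*1/406 = -21732/29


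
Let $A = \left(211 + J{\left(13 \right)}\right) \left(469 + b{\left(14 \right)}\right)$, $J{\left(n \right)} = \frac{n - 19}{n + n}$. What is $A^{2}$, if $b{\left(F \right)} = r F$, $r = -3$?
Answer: $\frac{1368853200400}{169} \approx 8.0997 \cdot 10^{9}$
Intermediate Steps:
$J{\left(n \right)} = \frac{-19 + n}{2 n}$
$b{\left(F \right)} = - 3 F$
$A = \frac{1169980}{13}$ ($A = \left(211 + \frac{-19 + 13}{2 \cdot 13}\right) \left(469 - 42\right) = \left(211 + \frac{1}{2} \cdot \frac{1}{13} \left(-6\right)\right) \left(469 - 42\right) = \left(211 - \frac{3}{13}\right) 427 = \frac{2740}{13} \cdot 427 = \frac{1169980}{13} \approx 89999.0$)
$A^{2} = \left(\frac{1169980}{13}\right)^{2} = \frac{1368853200400}{169}$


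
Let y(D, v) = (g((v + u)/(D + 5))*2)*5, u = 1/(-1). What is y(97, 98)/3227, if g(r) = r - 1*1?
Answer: -25/164577 ≈ -0.00015190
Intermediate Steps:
u = -1
g(r) = -1 + r (g(r) = r - 1 = -1 + r)
y(D, v) = -10 + 10*(-1 + v)/(5 + D) (y(D, v) = ((-1 + (v - 1)/(D + 5))*2)*5 = ((-1 + (-1 + v)/(5 + D))*2)*5 = (-2 + 2*(-1 + v)/(5 + D))*5 = -10 + 10*(-1 + v)/(5 + D))
y(97, 98)/3227 = (10*(-6 + 98 - 1*97)/(5 + 97))/3227 = (10*(-6 + 98 - 97)/102)*(1/3227) = (10*(1/102)*(-5))*(1/3227) = -25/51*1/3227 = -25/164577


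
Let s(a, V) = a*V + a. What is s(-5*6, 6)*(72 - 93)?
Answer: 4410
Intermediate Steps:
s(a, V) = a + V*a (s(a, V) = V*a + a = a + V*a)
s(-5*6, 6)*(72 - 93) = ((-5*6)*(1 + 6))*(72 - 93) = -30*7*(-21) = -210*(-21) = 4410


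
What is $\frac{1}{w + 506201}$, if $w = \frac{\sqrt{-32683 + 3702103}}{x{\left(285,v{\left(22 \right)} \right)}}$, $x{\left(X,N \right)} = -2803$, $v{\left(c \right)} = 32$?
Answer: $\frac{3977124572609}{2013224435775578989} + \frac{5606 \sqrt{917355}}{2013224435775578989} \approx 1.9755 \cdot 10^{-6}$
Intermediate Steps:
$w = - \frac{2 \sqrt{917355}}{2803}$ ($w = \frac{\sqrt{-32683 + 3702103}}{-2803} = \sqrt{3669420} \left(- \frac{1}{2803}\right) = 2 \sqrt{917355} \left(- \frac{1}{2803}\right) = - \frac{2 \sqrt{917355}}{2803} \approx -0.6834$)
$\frac{1}{w + 506201} = \frac{1}{- \frac{2 \sqrt{917355}}{2803} + 506201} = \frac{1}{506201 - \frac{2 \sqrt{917355}}{2803}}$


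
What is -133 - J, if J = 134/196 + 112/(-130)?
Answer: -846077/6370 ≈ -132.82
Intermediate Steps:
J = -1133/6370 (J = 134*(1/196) + 112*(-1/130) = 67/98 - 56/65 = -1133/6370 ≈ -0.17787)
-133 - J = -133 - 1*(-1133/6370) = -133 + 1133/6370 = -846077/6370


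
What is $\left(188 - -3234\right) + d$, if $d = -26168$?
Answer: $-22746$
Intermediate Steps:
$\left(188 - -3234\right) + d = \left(188 - -3234\right) - 26168 = \left(188 + 3234\right) - 26168 = 3422 - 26168 = -22746$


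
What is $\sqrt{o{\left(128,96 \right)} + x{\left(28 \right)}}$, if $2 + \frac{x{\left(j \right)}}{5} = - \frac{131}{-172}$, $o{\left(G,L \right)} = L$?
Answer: $\frac{\sqrt{664221}}{86} \approx 9.4767$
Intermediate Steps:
$x{\left(j \right)} = - \frac{1065}{172}$ ($x{\left(j \right)} = -10 + 5 \left(- \frac{131}{-172}\right) = -10 + 5 \left(\left(-131\right) \left(- \frac{1}{172}\right)\right) = -10 + 5 \cdot \frac{131}{172} = -10 + \frac{655}{172} = - \frac{1065}{172}$)
$\sqrt{o{\left(128,96 \right)} + x{\left(28 \right)}} = \sqrt{96 - \frac{1065}{172}} = \sqrt{\frac{15447}{172}} = \frac{\sqrt{664221}}{86}$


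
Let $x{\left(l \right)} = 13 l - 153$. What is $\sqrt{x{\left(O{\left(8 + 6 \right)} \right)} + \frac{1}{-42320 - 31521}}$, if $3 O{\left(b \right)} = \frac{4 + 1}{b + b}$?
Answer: $\frac{i \sqrt{1464141793522611}}{3101322} \approx 12.338 i$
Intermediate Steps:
$O{\left(b \right)} = \frac{5}{6 b}$ ($O{\left(b \right)} = \frac{\left(4 + 1\right) \frac{1}{b + b}}{3} = \frac{5 \frac{1}{2 b}}{3} = \frac{\frac{5}{2} \frac{1}{b}}{3} = \frac{5}{6 b}$)
$x{\left(l \right)} = -153 + 13 l$
$\sqrt{x{\left(O{\left(8 + 6 \right)} \right)} + \frac{1}{-42320 - 31521}} = \sqrt{\left(-153 + 13 \frac{5}{6 \left(8 + 6\right)}\right) + \frac{1}{-42320 - 31521}} = \sqrt{\left(-153 + 13 \frac{5}{6 \cdot 14}\right) + \frac{1}{-73841}} = \sqrt{\left(-153 + 13 \cdot \frac{5}{6} \cdot \frac{1}{14}\right) - \frac{1}{73841}} = \sqrt{\left(-153 + 13 \cdot \frac{5}{84}\right) - \frac{1}{73841}} = \sqrt{\left(-153 + \frac{65}{84}\right) - \frac{1}{73841}} = \sqrt{- \frac{12787}{84} - \frac{1}{73841}} = \sqrt{- \frac{944204951}{6202644}} = \frac{i \sqrt{1464141793522611}}{3101322}$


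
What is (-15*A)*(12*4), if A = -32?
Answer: 23040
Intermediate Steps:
(-15*A)*(12*4) = (-15*(-32))*(12*4) = 480*48 = 23040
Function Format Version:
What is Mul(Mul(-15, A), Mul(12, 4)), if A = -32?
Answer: 23040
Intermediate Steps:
Mul(Mul(-15, A), Mul(12, 4)) = Mul(Mul(-15, -32), Mul(12, 4)) = Mul(480, 48) = 23040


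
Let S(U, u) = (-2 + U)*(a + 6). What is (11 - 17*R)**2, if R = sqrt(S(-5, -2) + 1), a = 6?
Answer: (11 - 17*I*sqrt(83))**2 ≈ -23866.0 - 3407.3*I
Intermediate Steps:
S(U, u) = -24 + 12*U (S(U, u) = (-2 + U)*(6 + 6) = (-2 + U)*12 = -24 + 12*U)
R = I*sqrt(83) (R = sqrt((-24 + 12*(-5)) + 1) = sqrt((-24 - 60) + 1) = sqrt(-84 + 1) = sqrt(-83) = I*sqrt(83) ≈ 9.1104*I)
(11 - 17*R)**2 = (11 - 17*I*sqrt(83))**2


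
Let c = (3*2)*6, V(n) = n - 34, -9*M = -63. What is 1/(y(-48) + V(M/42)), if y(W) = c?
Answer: 6/13 ≈ 0.46154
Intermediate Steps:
M = 7 (M = -⅑*(-63) = 7)
V(n) = -34 + n
c = 36 (c = 6*6 = 36)
y(W) = 36
1/(y(-48) + V(M/42)) = 1/(36 + (-34 + 7/42)) = 1/(36 + (-34 + 7*(1/42))) = 1/(36 + (-34 + ⅙)) = 1/(36 - 203/6) = 1/(13/6) = 6/13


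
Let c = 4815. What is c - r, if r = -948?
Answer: 5763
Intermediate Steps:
c - r = 4815 - 1*(-948) = 4815 + 948 = 5763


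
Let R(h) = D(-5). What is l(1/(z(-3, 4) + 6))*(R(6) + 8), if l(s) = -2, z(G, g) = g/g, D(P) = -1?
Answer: -14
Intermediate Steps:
z(G, g) = 1
R(h) = -1
l(1/(z(-3, 4) + 6))*(R(6) + 8) = -2*(-1 + 8) = -2*7 = -14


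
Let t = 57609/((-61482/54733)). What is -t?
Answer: 1051037799/20494 ≈ 51285.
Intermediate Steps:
t = -1051037799/20494 (t = 57609/((-61482*1/54733)) = 57609/(-61482/54733) = 57609*(-54733/61482) = -1051037799/20494 ≈ -51285.)
-t = -1*(-1051037799/20494) = 1051037799/20494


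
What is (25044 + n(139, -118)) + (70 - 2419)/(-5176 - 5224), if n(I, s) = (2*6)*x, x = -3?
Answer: 260085549/10400 ≈ 25008.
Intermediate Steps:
n(I, s) = -36 (n(I, s) = (2*6)*(-3) = 12*(-3) = -36)
(25044 + n(139, -118)) + (70 - 2419)/(-5176 - 5224) = (25044 - 36) + (70 - 2419)/(-5176 - 5224) = 25008 - 2349/(-10400) = 25008 - 2349*(-1/10400) = 25008 + 2349/10400 = 260085549/10400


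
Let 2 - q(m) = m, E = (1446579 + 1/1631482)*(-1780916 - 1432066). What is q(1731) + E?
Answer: -3791427360328928978/815741 ≈ -4.6478e+12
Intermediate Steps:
E = -3791427358918512789/815741 (E = (1446579 + 1/1631482)*(-3212982) = (2360067600079/1631482)*(-3212982) = -3791427358918512789/815741 ≈ -4.6478e+12)
q(m) = 2 - m
q(1731) + E = (2 - 1*1731) - 3791427358918512789/815741 = (2 - 1731) - 3791427358918512789/815741 = -1729 - 3791427358918512789/815741 = -3791427360328928978/815741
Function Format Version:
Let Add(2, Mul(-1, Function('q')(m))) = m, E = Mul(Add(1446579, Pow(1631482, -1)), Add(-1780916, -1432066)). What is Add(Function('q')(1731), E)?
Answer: Rational(-3791427360328928978, 815741) ≈ -4.6478e+12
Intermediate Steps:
E = Rational(-3791427358918512789, 815741) (E = Mul(Add(1446579, Rational(1, 1631482)), -3212982) = Mul(Rational(2360067600079, 1631482), -3212982) = Rational(-3791427358918512789, 815741) ≈ -4.6478e+12)
Function('q')(m) = Add(2, Mul(-1, m))
Add(Function('q')(1731), E) = Add(Add(2, Mul(-1, 1731)), Rational(-3791427358918512789, 815741)) = Add(Add(2, -1731), Rational(-3791427358918512789, 815741)) = Add(-1729, Rational(-3791427358918512789, 815741)) = Rational(-3791427360328928978, 815741)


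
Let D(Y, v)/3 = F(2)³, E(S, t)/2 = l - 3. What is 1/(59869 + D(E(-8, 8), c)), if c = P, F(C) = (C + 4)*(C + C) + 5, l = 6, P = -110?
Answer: 1/133036 ≈ 7.5168e-6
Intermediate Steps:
E(S, t) = 6 (E(S, t) = 2*(6 - 3) = 2*3 = 6)
F(C) = 5 + 2*C*(4 + C) (F(C) = (4 + C)*(2*C) + 5 = 2*C*(4 + C) + 5 = 5 + 2*C*(4 + C))
c = -110
D(Y, v) = 73167 (D(Y, v) = 3*(5 + 2*2² + 8*2)³ = 3*(5 + 2*4 + 16)³ = 3*(5 + 8 + 16)³ = 3*29³ = 3*24389 = 73167)
1/(59869 + D(E(-8, 8), c)) = 1/(59869 + 73167) = 1/133036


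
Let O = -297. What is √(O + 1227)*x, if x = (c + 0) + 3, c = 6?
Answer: 9*√930 ≈ 274.46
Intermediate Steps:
x = 9 (x = (6 + 0) + 3 = 6 + 3 = 9)
√(O + 1227)*x = √(-297 + 1227)*9 = √930*9 = 9*√930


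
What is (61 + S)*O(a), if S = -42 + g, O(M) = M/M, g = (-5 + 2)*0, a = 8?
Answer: 19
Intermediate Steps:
g = 0 (g = -3*0 = 0)
O(M) = 1
S = -42 (S = -42 + 0 = -42)
(61 + S)*O(a) = (61 - 42)*1 = 19*1 = 19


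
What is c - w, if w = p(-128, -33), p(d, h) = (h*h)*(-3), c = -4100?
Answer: -833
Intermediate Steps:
p(d, h) = -3*h² (p(d, h) = h²*(-3) = -3*h²)
w = -3267 (w = -3*(-33)² = -3*1089 = -3267)
c - w = -4100 - 1*(-3267) = -4100 + 3267 = -833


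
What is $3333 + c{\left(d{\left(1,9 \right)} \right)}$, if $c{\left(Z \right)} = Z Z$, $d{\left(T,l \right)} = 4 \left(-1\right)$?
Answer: $3349$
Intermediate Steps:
$d{\left(T,l \right)} = -4$
$c{\left(Z \right)} = Z^{2}$
$3333 + c{\left(d{\left(1,9 \right)} \right)} = 3333 + \left(-4\right)^{2} = 3333 + 16 = 3349$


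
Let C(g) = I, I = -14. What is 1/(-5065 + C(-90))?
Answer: -1/5079 ≈ -0.00019689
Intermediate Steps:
C(g) = -14
1/(-5065 + C(-90)) = 1/(-5065 - 14) = 1/(-5079) = -1/5079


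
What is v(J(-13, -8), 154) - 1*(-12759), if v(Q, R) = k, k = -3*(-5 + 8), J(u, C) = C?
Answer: 12750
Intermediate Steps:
k = -9 (k = -3*3 = -9)
v(Q, R) = -9
v(J(-13, -8), 154) - 1*(-12759) = -9 - 1*(-12759) = -9 + 12759 = 12750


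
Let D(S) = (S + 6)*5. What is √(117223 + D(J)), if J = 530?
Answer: 7*√2447 ≈ 346.27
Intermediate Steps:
D(S) = 30 + 5*S (D(S) = (6 + S)*5 = 30 + 5*S)
√(117223 + D(J)) = √(117223 + (30 + 5*530)) = √(117223 + (30 + 2650)) = √(117223 + 2680) = √119903 = 7*√2447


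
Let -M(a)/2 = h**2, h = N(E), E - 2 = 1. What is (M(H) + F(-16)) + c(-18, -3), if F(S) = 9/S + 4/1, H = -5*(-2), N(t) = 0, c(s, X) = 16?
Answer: 311/16 ≈ 19.438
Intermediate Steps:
E = 3 (E = 2 + 1 = 3)
H = 10
h = 0
M(a) = 0 (M(a) = -2*0**2 = -2*0 = 0)
F(S) = 4 + 9/S (F(S) = 9/S + 4*1 = 9/S + 4 = 4 + 9/S)
(M(H) + F(-16)) + c(-18, -3) = (0 + (4 + 9/(-16))) + 16 = (0 + (4 + 9*(-1/16))) + 16 = (0 + (4 - 9/16)) + 16 = (0 + 55/16) + 16 = 55/16 + 16 = 311/16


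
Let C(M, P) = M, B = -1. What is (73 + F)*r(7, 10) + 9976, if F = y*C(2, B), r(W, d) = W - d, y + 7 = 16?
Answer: 9703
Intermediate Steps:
y = 9 (y = -7 + 16 = 9)
F = 18 (F = 9*2 = 18)
(73 + F)*r(7, 10) + 9976 = (73 + 18)*(7 - 1*10) + 9976 = 91*(7 - 10) + 9976 = 91*(-3) + 9976 = -273 + 9976 = 9703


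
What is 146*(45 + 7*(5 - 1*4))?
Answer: 7592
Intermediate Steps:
146*(45 + 7*(5 - 1*4)) = 146*(45 + 7*(5 - 4)) = 146*(45 + 7*1) = 146*(45 + 7) = 146*52 = 7592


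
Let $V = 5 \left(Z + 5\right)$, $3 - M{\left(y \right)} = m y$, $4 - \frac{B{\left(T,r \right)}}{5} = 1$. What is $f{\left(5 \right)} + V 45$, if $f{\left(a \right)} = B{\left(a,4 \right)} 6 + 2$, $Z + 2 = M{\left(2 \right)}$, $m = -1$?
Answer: $1892$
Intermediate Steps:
$B{\left(T,r \right)} = 15$ ($B{\left(T,r \right)} = 20 - 5 = 15$)
$M{\left(y \right)} = 3 + y$ ($M{\left(y \right)} = 3 - - y = 3 + y$)
$Z = 3$ ($Z = -2 + \left(3 + 2\right) = -2 + 5 = 3$)
$V = 40$ ($V = 5 \left(3 + 5\right) = 5 \cdot 8 = 40$)
$f{\left(a \right)} = 92$ ($f{\left(a \right)} = 15 \cdot 6 + 2 = 90 + 2 = 92$)
$f{\left(5 \right)} + V 45 = 92 + 40 \cdot 45 = 92 + 1800 = 1892$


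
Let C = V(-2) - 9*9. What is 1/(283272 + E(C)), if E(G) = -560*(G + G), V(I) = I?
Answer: 1/376232 ≈ 2.6579e-6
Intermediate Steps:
C = -83 (C = -2 - 9*9 = -2 - 81 = -83)
E(G) = -1120*G
1/(283272 + E(C)) = 1/(283272 - 1120*(-83)) = 1/(283272 + 92960) = 1/376232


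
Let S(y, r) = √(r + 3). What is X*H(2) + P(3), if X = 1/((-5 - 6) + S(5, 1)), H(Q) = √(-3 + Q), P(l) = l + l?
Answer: 6 - I/9 ≈ 6.0 - 0.11111*I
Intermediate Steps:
S(y, r) = √(3 + r)
P(l) = 2*l
X = -⅑ (X = 1/((-5 - 6) + √(3 + 1)) = 1/(-11 + √4) = 1/(-11 + 2) = 1/(-9) = -⅑ ≈ -0.11111)
X*H(2) + P(3) = -√(-3 + 2)/9 + 2*3 = -I/9 + 6 = 6 - I/9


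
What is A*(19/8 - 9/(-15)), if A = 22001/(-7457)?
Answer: -2618119/298280 ≈ -8.7774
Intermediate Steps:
A = -22001/7457 (A = 22001*(-1/7457) = -22001/7457 ≈ -2.9504)
A*(19/8 - 9/(-15)) = -22001*(19/8 - 9/(-15))/7457 = -22001*(19*(⅛) - 9*(-1/15))/7457 = -22001*(19/8 + ⅗)/7457 = -22001/7457*119/40 = -2618119/298280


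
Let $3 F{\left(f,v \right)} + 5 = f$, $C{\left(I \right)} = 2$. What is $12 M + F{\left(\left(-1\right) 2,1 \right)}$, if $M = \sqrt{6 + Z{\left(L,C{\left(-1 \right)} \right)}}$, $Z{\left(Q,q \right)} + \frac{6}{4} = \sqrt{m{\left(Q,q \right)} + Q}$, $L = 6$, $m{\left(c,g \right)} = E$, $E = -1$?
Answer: $- \frac{7}{3} + 6 \sqrt{18 + 4 \sqrt{5}} \approx 28.811$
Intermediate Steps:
$m{\left(c,g \right)} = -1$
$F{\left(f,v \right)} = - \frac{5}{3} + \frac{f}{3}$
$Z{\left(Q,q \right)} = - \frac{3}{2} + \sqrt{-1 + Q}$
$M = \sqrt{\frac{9}{2} + \sqrt{5}}$ ($M = \sqrt{6 - \left(\frac{3}{2} - \sqrt{-1 + 6}\right)} = \sqrt{6 - \left(\frac{3}{2} - \sqrt{5}\right)} = \sqrt{\frac{9}{2} + \sqrt{5}} \approx 2.5954$)
$12 M + F{\left(\left(-1\right) 2,1 \right)} = 12 \frac{\sqrt{18 + 4 \sqrt{5}}}{2} - \left(\frac{5}{3} - \frac{\left(-1\right) 2}{3}\right) = 6 \sqrt{18 + 4 \sqrt{5}} + \left(- \frac{5}{3} + \frac{1}{3} \left(-2\right)\right) = 6 \sqrt{18 + 4 \sqrt{5}} - \frac{7}{3} = - \frac{7}{3} + 6 \sqrt{18 + 4 \sqrt{5}}$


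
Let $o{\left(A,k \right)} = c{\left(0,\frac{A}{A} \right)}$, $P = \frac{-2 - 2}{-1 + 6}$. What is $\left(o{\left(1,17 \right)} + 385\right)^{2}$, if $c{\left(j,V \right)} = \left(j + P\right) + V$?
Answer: $\frac{3709476}{25} \approx 1.4838 \cdot 10^{5}$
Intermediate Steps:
$P = - \frac{4}{5} \approx -0.8$
$c{\left(j,V \right)} = - \frac{4}{5} + V + j$ ($c{\left(j,V \right)} = \left(j - \frac{4}{5}\right) + V = \left(- \frac{4}{5} + j\right) + V = - \frac{4}{5} + V + j$)
$o{\left(A,k \right)} = \frac{1}{5}$ ($o{\left(A,k \right)} = - \frac{4}{5} + \frac{A}{A} + 0 = - \frac{4}{5} + 1 + 0 = \frac{1}{5}$)
$\left(o{\left(1,17 \right)} + 385\right)^{2} = \left(\frac{1}{5} + 385\right)^{2} = \left(\frac{1926}{5}\right)^{2} = \frac{3709476}{25}$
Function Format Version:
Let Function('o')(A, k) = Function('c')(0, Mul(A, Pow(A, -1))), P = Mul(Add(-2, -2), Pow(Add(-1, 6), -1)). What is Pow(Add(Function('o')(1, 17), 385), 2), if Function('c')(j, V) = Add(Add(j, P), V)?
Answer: Rational(3709476, 25) ≈ 1.4838e+5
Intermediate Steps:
P = Rational(-4, 5) (P = Mul(-4, Pow(5, -1)) = Mul(-4, Rational(1, 5)) = Rational(-4, 5) ≈ -0.80000)
Function('c')(j, V) = Add(Rational(-4, 5), V, j) (Function('c')(j, V) = Add(Add(j, Rational(-4, 5)), V) = Add(Add(Rational(-4, 5), j), V) = Add(Rational(-4, 5), V, j))
Function('o')(A, k) = Rational(1, 5) (Function('o')(A, k) = Add(Rational(-4, 5), Mul(A, Pow(A, -1)), 0) = Add(Rational(-4, 5), 1, 0) = Rational(1, 5))
Pow(Add(Function('o')(1, 17), 385), 2) = Pow(Add(Rational(1, 5), 385), 2) = Pow(Rational(1926, 5), 2) = Rational(3709476, 25)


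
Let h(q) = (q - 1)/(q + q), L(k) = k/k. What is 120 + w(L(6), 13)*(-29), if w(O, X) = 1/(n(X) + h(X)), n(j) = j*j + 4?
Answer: 270223/2255 ≈ 119.83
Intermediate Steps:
n(j) = 4 + j² (n(j) = j² + 4 = 4 + j²)
L(k) = 1
h(q) = (-1 + q)/(2*q) (h(q) = (-1 + q)/((2*q)) = (-1 + q)*(1/(2*q)) = (-1 + q)/(2*q))
w(O, X) = 1/(4 + X² + (-1 + X)/(2*X)) (w(O, X) = 1/((4 + X²) + (-1 + X)/(2*X)) = 1/(4 + X² + (-1 + X)/(2*X)))
120 + w(L(6), 13)*(-29) = 120 + (2*13/(-1 + 2*13³ + 9*13))*(-29) = 120 + (2*13/(-1 + 2*2197 + 117))*(-29) = 120 + (2*13/(-1 + 4394 + 117))*(-29) = 120 + (2*13/4510)*(-29) = 120 + (2*13*(1/4510))*(-29) = 120 + (13/2255)*(-29) = 120 - 377/2255 = 270223/2255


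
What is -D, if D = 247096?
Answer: -247096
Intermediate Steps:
-D = -1*247096 = -247096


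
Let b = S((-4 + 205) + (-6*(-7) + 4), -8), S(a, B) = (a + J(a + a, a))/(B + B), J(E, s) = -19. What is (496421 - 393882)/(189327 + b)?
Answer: 410156/757251 ≈ 0.54164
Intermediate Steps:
S(a, B) = (-19 + a)/(2*B) (S(a, B) = (a - 19)/(B + B) = (-19 + a)/((2*B)) = (-19 + a)*(1/(2*B)) = (-19 + a)/(2*B))
b = -57/4 (b = (½)*(-19 + ((-4 + 205) + (-6*(-7) + 4)))/(-8) = (½)*(-⅛)*(-19 + (201 + (42 + 4))) = (½)*(-⅛)*(-19 + (201 + 46)) = (½)*(-⅛)*(-19 + 247) = (½)*(-⅛)*228 = -57/4 ≈ -14.250)
(496421 - 393882)/(189327 + b) = (496421 - 393882)/(189327 - 57/4) = 102539/(757251/4) = 102539*(4/757251) = 410156/757251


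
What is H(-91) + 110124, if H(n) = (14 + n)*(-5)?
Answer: 110509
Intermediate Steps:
H(n) = -70 - 5*n
H(-91) + 110124 = (-70 - 5*(-91)) + 110124 = (-70 + 455) + 110124 = 385 + 110124 = 110509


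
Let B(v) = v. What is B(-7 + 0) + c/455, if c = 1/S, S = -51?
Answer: -162436/23205 ≈ -7.0000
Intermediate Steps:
c = -1/51 (c = 1/(-51) = -1/51 ≈ -0.019608)
B(-7 + 0) + c/455 = (-7 + 0) - 1/51/455 = -7 - 1/51*1/455 = -7 - 1/23205 = -162436/23205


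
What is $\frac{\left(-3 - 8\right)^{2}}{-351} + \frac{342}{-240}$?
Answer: $- \frac{24847}{14040} \approx -1.7697$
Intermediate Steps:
$\frac{\left(-3 - 8\right)^{2}}{-351} + \frac{342}{-240} = \left(-11\right)^{2} \left(- \frac{1}{351}\right) + 342 \left(- \frac{1}{240}\right) = 121 \left(- \frac{1}{351}\right) - \frac{57}{40} = - \frac{121}{351} - \frac{57}{40} = - \frac{24847}{14040}$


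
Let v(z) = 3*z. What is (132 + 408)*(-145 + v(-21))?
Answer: -112320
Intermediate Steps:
(132 + 408)*(-145 + v(-21)) = (132 + 408)*(-145 + 3*(-21)) = 540*(-145 - 63) = 540*(-208) = -112320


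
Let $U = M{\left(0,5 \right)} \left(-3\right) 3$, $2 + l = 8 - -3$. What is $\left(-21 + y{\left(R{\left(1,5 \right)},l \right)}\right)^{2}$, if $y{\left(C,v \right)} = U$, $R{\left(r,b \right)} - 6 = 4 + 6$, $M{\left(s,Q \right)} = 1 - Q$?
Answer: $225$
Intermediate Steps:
$R{\left(r,b \right)} = 16$ ($R{\left(r,b \right)} = 6 + \left(4 + 6\right) = 6 + 10 = 16$)
$l = 9$ ($l = -2 + \left(8 - -3\right) = -2 + \left(8 + 3\right) = -2 + 11 = 9$)
$U = 36$ ($U = \left(1 - 5\right) \left(-3\right) 3 = \left(-4\right) \left(-3\right) 3 = 12 \cdot 3 = 36$)
$y{\left(C,v \right)} = 36$
$\left(-21 + y{\left(R{\left(1,5 \right)},l \right)}\right)^{2} = \left(-21 + 36\right)^{2} = 15^{2} = 225$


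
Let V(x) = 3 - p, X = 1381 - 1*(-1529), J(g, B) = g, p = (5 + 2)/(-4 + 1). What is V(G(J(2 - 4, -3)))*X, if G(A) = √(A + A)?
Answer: 15520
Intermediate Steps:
p = -7/3 (p = 7/(-3) = 7*(-⅓) = -7/3 ≈ -2.3333)
G(A) = √2*√A (G(A) = √(2*A) = √2*√A)
X = 2910 (X = 1381 + 1529 = 2910)
V(x) = 16/3 (V(x) = 3 - 1*(-7/3) = 3 + 7/3 = 16/3)
V(G(J(2 - 4, -3)))*X = (16/3)*2910 = 15520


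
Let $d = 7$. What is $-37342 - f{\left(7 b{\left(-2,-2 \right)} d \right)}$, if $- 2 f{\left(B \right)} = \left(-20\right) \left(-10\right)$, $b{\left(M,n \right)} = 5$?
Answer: $-37242$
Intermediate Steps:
$f{\left(B \right)} = -100$ ($f{\left(B \right)} = - \frac{\left(-20\right) \left(-10\right)}{2} = \left(- \frac{1}{2}\right) 200 = -100$)
$-37342 - f{\left(7 b{\left(-2,-2 \right)} d \right)} = -37342 - -100 = -37342 + 100 = -37242$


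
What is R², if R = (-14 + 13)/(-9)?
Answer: 1/81 ≈ 0.012346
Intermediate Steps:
R = ⅑ (R = -⅑*(-1) = ⅑ ≈ 0.11111)
R² = (⅑)² = 1/81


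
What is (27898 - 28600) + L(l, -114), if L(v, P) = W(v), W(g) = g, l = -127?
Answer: -829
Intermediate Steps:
L(v, P) = v
(27898 - 28600) + L(l, -114) = (27898 - 28600) - 127 = -702 - 127 = -829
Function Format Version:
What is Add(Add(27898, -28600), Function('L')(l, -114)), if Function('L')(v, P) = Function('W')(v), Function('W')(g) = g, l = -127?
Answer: -829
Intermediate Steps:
Function('L')(v, P) = v
Add(Add(27898, -28600), Function('L')(l, -114)) = Add(Add(27898, -28600), -127) = Add(-702, -127) = -829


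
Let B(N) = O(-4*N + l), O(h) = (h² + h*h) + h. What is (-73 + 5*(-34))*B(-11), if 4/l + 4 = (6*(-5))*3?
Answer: -2098016802/2209 ≈ -9.4976e+5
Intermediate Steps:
l = -2/47 (l = 4/(-4 + (6*(-5))*3) = 4/(-4 - 30*3) = 4/(-4 - 90) = 4/(-94) = 4*(-1/94) = -2/47 ≈ -0.042553)
O(h) = h + 2*h² (O(h) = (h² + h²) + h = 2*h² + h = h + 2*h²)
B(N) = (-2/47 - 4*N)*(43/47 - 8*N) (B(N) = (-4*N - 2/47)*(1 + 2*(-4*N - 2/47)) = (-2/47 - 4*N)*(1 + 2*(-2/47 - 4*N)) = (-2/47 - 4*N)*(1 + (-4/47 - 8*N)) = (-2/47 - 4*N)*(43/47 - 8*N))
(-73 + 5*(-34))*B(-11) = (-73 + 5*(-34))*(-86/2209 + 32*(-11)² - 156/47*(-11)) = (-73 - 170)*(-86/2209 + 32*121 + 1716/47) = -243*(-86/2209 + 3872 + 1716/47) = -243*8633814/2209 = -2098016802/2209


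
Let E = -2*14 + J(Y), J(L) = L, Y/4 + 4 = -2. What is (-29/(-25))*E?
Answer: -1508/25 ≈ -60.320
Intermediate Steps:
Y = -24 (Y = -16 + 4*(-2) = -16 - 8 = -24)
E = -52 (E = -2*14 - 24 = -28 - 24 = -52)
(-29/(-25))*E = -29/(-25)*(-52) = -29*(-1/25)*(-52) = (29/25)*(-52) = -1508/25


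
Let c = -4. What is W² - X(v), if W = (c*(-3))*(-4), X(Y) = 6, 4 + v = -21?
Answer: 2298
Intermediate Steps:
v = -25 (v = -4 - 21 = -25)
W = -48 (W = -4*(-3)*(-4) = 12*(-4) = -48)
W² - X(v) = (-48)² - 1*6 = 2304 - 6 = 2298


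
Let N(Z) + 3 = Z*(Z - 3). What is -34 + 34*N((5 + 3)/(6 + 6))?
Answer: -1700/9 ≈ -188.89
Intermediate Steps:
N(Z) = -3 + Z*(-3 + Z) (N(Z) = -3 + Z*(Z - 3) = -3 + Z*(-3 + Z))
-34 + 34*N((5 + 3)/(6 + 6)) = -34 + 34*(-3 + ((5 + 3)/(6 + 6))² - 3*(5 + 3)/(6 + 6)) = -34 + 34*(-3 + (8/12)² - 24/12) = -34 + 34*(-3 + (8*(1/12))² - 24/12) = -34 + 34*(-3 + (⅔)² - 3*⅔) = -34 + 34*(-3 + 4/9 - 2) = -34 + 34*(-41/9) = -34 - 1394/9 = -1700/9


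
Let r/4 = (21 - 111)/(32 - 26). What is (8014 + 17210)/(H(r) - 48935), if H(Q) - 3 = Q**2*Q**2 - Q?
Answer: 3153/1613891 ≈ 0.0019537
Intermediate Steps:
r = -60 (r = 4*((21 - 111)/(32 - 26)) = 4*(-90/6) = 4*(-90*1/6) = 4*(-15) = -60)
H(Q) = 3 + Q**4 - Q (H(Q) = 3 + (Q**2*Q**2 - Q) = 3 + (Q**4 - Q) = 3 + Q**4 - Q)
(8014 + 17210)/(H(r) - 48935) = (8014 + 17210)/((3 + (-60)**4 - 1*(-60)) - 48935) = 25224/((3 + 12960000 + 60) - 48935) = 25224/(12960063 - 48935) = 25224/12911128 = 25224*(1/12911128) = 3153/1613891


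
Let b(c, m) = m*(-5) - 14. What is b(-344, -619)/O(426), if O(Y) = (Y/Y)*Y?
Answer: 1027/142 ≈ 7.2324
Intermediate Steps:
O(Y) = Y (O(Y) = 1*Y = Y)
b(c, m) = -14 - 5*m (b(c, m) = -5*m - 14 = -14 - 5*m)
b(-344, -619)/O(426) = (-14 - 5*(-619))/426 = (-14 + 3095)*(1/426) = 3081*(1/426) = 1027/142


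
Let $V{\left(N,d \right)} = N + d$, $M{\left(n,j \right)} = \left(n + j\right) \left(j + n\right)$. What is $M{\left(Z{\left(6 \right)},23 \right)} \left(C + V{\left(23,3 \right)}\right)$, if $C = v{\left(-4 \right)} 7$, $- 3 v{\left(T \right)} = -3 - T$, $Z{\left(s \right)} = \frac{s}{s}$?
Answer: $13632$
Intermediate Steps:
$Z{\left(s \right)} = 1$
$M{\left(n,j \right)} = \left(j + n\right)^{2}$ ($M{\left(n,j \right)} = \left(j + n\right) \left(j + n\right) = \left(j + n\right)^{2}$)
$v{\left(T \right)} = 1 + \frac{T}{3}$ ($v{\left(T \right)} = - \frac{-3 - T}{3} = 1 + \frac{T}{3}$)
$C = - \frac{7}{3}$ ($C = \left(1 + \frac{1}{3} \left(-4\right)\right) 7 = \left(1 - \frac{4}{3}\right) 7 = \left(- \frac{1}{3}\right) 7 = - \frac{7}{3} \approx -2.3333$)
$M{\left(Z{\left(6 \right)},23 \right)} \left(C + V{\left(23,3 \right)}\right) = \left(23 + 1\right)^{2} \left(- \frac{7}{3} + \left(23 + 3\right)\right) = 24^{2} \left(- \frac{7}{3} + 26\right) = 576 \cdot \frac{71}{3} = 13632$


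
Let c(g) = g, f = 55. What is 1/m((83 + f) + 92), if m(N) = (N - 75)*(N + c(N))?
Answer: 1/71300 ≈ 1.4025e-5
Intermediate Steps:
m(N) = 2*N*(-75 + N) (m(N) = (N - 75)*(N + N) = (-75 + N)*(2*N) = 2*N*(-75 + N))
1/m((83 + f) + 92) = 1/(2*((83 + 55) + 92)*(-75 + ((83 + 55) + 92))) = 1/(2*(138 + 92)*(-75 + (138 + 92))) = 1/(2*230*(-75 + 230)) = 1/(2*230*155) = 1/71300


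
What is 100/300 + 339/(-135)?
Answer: -98/45 ≈ -2.1778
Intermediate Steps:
100/300 + 339/(-135) = 100*(1/300) + 339*(-1/135) = 1/3 - 113/45 = -98/45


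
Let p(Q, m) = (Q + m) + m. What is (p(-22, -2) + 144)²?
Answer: 13924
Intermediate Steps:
p(Q, m) = Q + 2*m
(p(-22, -2) + 144)² = ((-22 + 2*(-2)) + 144)² = ((-22 - 4) + 144)² = (-26 + 144)² = 118² = 13924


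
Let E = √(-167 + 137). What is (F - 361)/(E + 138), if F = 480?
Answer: 161/187 - 7*I*√30/1122 ≈ 0.86096 - 0.034172*I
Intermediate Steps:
E = I*√30 (E = √(-30) = I*√30 ≈ 5.4772*I)
(F - 361)/(E + 138) = (480 - 361)/(I*√30 + 138) = 119/(138 + I*√30)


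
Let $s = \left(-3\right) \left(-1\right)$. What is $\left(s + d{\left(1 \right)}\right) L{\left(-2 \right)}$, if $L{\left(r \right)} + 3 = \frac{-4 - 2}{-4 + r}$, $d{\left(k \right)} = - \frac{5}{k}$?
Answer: $4$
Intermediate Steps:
$s = 3$
$L{\left(r \right)} = -3 - \frac{6}{-4 + r}$ ($L{\left(r \right)} = -3 + \frac{-4 - 2}{-4 + r} = -3 - \frac{6}{-4 + r}$)
$\left(s + d{\left(1 \right)}\right) L{\left(-2 \right)} = \left(3 - \frac{5}{1}\right) \frac{3 \left(2 - -2\right)}{-4 - 2} = \left(3 - 5\right) \frac{3 \left(2 + 2\right)}{-6} = \left(3 - 5\right) 3 \left(- \frac{1}{6}\right) 4 = \left(-2\right) \left(-2\right) = 4$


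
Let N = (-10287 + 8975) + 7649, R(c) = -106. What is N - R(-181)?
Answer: 6443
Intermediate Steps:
N = 6337 (N = -1312 + 7649 = 6337)
N - R(-181) = 6337 - 1*(-106) = 6337 + 106 = 6443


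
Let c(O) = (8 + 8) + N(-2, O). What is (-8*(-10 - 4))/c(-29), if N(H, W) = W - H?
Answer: -112/11 ≈ -10.182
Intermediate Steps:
c(O) = 18 + O (c(O) = (8 + 8) + (O - 1*(-2)) = 16 + (O + 2) = 16 + (2 + O) = 18 + O)
(-8*(-10 - 4))/c(-29) = (-8*(-10 - 4))/(18 - 29) = -8*(-14)/(-11) = 112*(-1/11) = -112/11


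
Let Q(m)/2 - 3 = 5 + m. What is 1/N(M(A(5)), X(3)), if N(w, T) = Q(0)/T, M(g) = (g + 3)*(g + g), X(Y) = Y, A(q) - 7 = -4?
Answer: 3/16 ≈ 0.18750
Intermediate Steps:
A(q) = 3 (A(q) = 7 - 4 = 3)
M(g) = 2*g*(3 + g) (M(g) = (3 + g)*(2*g) = 2*g*(3 + g))
Q(m) = 16 + 2*m (Q(m) = 6 + 2*(5 + m) = 6 + (10 + 2*m) = 16 + 2*m)
N(w, T) = 16/T (N(w, T) = (16 + 2*0)/T = (16 + 0)/T = 16/T)
1/N(M(A(5)), X(3)) = 1/(16/3) = 3/16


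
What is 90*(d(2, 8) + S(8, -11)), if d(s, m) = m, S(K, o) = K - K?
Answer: 720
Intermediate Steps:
S(K, o) = 0
90*(d(2, 8) + S(8, -11)) = 90*(8 + 0) = 90*8 = 720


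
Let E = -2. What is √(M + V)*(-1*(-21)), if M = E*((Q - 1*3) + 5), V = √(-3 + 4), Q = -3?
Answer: 21*√3 ≈ 36.373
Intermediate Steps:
V = 1 (V = √1 = 1)
M = 2 (M = -2*((-3 - 1*3) + 5) = -2*((-3 - 3) + 5) = -2*(-6 + 5) = -2*(-1) = 2)
√(M + V)*(-1*(-21)) = √(2 + 1)*(-1*(-21)) = √3*21 = 21*√3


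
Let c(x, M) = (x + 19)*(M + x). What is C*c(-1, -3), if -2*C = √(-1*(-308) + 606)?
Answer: 36*√914 ≈ 1088.4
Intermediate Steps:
C = -√914/2 (C = -√(-1*(-308) + 606)/2 = -√(308 + 606)/2 = -√914/2 ≈ -15.116)
c(x, M) = (19 + x)*(M + x)
C*c(-1, -3) = (-√914/2)*((-1)² + 19*(-3) + 19*(-1) - 3*(-1)) = (-√914/2)*(1 - 57 - 19 + 3) = -√914/2*(-72) = 36*√914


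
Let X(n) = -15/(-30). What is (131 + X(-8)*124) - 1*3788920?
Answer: -3788727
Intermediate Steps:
X(n) = ½ (X(n) = -15*(-1/30) = ½)
(131 + X(-8)*124) - 1*3788920 = (131 + (½)*124) - 1*3788920 = (131 + 62) - 3788920 = 193 - 3788920 = -3788727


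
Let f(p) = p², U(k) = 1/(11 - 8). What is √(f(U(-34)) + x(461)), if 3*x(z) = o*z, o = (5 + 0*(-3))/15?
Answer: √462/3 ≈ 7.1647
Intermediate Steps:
U(k) = ⅓ (U(k) = 1/3 = ⅓)
o = ⅓ (o = (5 + 0)*(1/15) = 5*(1/15) = ⅓ ≈ 0.33333)
x(z) = z/9 (x(z) = (z/3)/3 = z/9)
√(f(U(-34)) + x(461)) = √((⅓)² + (⅑)*461) = √(⅑ + 461/9) = √(154/3) = √462/3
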